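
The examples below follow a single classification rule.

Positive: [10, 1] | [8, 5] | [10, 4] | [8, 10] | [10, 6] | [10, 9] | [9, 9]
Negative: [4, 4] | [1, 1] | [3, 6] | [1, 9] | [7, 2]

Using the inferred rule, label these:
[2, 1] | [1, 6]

A rule that fits every label: sum ≥ 11 — true of each 'Positive' example, false of each 'Negative' one.

Negative, Negative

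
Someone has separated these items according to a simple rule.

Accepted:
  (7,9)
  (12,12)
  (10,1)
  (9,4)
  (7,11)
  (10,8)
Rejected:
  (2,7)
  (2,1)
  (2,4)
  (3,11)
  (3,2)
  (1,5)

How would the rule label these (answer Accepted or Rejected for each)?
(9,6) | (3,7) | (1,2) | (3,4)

The simplest hypothesis consistent with all the labels is: first ≥ 4.

Accepted, Rejected, Rejected, Rejected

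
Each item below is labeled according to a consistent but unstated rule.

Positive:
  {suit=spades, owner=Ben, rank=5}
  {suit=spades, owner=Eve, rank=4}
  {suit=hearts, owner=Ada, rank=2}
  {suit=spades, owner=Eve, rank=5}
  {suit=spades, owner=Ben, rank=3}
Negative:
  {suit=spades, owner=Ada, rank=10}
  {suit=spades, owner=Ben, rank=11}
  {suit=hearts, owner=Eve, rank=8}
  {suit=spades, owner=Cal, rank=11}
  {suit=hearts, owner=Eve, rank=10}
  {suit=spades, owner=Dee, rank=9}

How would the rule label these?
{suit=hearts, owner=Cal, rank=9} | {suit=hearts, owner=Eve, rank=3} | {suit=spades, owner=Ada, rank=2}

Negative, Positive, Positive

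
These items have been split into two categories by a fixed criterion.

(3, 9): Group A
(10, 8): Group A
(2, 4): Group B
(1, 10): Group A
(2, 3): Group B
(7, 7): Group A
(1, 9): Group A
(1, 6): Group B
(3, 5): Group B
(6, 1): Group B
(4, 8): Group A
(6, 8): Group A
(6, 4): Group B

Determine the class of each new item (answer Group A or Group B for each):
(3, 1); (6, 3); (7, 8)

Group B, Group B, Group A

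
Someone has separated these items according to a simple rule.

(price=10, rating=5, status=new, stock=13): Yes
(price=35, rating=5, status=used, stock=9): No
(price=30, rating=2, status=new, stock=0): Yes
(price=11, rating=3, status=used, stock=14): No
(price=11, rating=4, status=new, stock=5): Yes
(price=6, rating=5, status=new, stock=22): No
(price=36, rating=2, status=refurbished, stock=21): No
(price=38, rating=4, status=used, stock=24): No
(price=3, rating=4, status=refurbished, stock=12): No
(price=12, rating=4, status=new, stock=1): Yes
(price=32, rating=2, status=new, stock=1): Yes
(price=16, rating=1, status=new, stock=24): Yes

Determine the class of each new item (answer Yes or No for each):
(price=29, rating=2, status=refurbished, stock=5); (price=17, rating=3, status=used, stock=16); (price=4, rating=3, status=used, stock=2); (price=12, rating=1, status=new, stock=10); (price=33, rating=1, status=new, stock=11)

The pattern is that an item is 'Yes' exactly when: status is new AND price ≥ 10.
(price=29, rating=2, status=refurbished, stock=5) → status is refurbished, price = 29 → No. (price=17, rating=3, status=used, stock=16) → status is used, price = 17 → No. (price=4, rating=3, status=used, stock=2) → status is used, price = 4 → No. (price=12, rating=1, status=new, stock=10) → status is new, price = 12 → Yes. (price=33, rating=1, status=new, stock=11) → status is new, price = 33 → Yes.

No, No, No, Yes, Yes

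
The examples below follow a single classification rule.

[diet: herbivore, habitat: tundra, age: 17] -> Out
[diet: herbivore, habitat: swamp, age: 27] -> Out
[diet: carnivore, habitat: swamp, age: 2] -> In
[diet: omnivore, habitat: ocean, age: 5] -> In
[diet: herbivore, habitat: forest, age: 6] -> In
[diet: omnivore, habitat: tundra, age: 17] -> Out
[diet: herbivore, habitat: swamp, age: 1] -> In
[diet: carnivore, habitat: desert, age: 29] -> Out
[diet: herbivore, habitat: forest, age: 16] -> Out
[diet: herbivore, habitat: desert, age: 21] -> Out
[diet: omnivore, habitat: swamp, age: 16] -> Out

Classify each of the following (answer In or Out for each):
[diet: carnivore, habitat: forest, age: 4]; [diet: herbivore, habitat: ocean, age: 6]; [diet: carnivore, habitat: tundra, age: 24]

In, In, Out

A rule that fits every label: age ≤ 6 — true of each 'In' example, false of each 'Out' one.
In: [diet: carnivore, habitat: forest, age: 4], since age = 4. In: [diet: herbivore, habitat: ocean, age: 6], since age = 6. Out: [diet: carnivore, habitat: tundra, age: 24], since age = 24.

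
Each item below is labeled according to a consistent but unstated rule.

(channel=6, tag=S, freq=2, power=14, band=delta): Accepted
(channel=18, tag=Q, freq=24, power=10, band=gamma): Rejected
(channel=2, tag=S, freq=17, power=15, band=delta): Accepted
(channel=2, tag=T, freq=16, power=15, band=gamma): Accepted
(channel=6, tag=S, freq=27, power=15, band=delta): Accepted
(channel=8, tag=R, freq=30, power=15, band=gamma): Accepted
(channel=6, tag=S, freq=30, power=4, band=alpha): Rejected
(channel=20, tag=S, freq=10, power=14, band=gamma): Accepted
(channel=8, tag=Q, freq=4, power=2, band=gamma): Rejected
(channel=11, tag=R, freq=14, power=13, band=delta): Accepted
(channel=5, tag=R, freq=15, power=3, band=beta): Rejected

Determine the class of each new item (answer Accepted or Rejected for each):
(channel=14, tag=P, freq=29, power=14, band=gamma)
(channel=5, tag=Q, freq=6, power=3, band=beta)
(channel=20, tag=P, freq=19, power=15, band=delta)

Accepted, Rejected, Accepted

The distinguishing property — power ≥ 13 — holds for all the 'Accepted' cases and none of the 'Rejected' cases.
(channel=14, tag=P, freq=29, power=14, band=gamma) — power = 14, hence Accepted. (channel=5, tag=Q, freq=6, power=3, band=beta) — power = 3, hence Rejected. (channel=20, tag=P, freq=19, power=15, band=delta) — power = 15, hence Accepted.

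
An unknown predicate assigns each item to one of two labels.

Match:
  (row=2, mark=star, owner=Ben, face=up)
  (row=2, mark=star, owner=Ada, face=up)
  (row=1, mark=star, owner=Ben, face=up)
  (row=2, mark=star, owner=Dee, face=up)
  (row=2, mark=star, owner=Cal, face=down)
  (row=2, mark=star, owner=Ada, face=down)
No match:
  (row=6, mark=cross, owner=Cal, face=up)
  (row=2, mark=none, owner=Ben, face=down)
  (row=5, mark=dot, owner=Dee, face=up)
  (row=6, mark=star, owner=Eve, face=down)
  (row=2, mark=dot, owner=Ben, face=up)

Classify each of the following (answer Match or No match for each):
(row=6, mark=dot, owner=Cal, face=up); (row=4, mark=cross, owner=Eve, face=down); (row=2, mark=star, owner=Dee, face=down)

No match, No match, Match

'Match' ⟺ mark is star AND row ≤ 2.
(row=6, mark=dot, owner=Cal, face=up) — mark is dot, row = 6, hence No match.
(row=4, mark=cross, owner=Eve, face=down) — mark is cross, row = 4, hence No match.
(row=2, mark=star, owner=Dee, face=down) — mark is star, row = 2, hence Match.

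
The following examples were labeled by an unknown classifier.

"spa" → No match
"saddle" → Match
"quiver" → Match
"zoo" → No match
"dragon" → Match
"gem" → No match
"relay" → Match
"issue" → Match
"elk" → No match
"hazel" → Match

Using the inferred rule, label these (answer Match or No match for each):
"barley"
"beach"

Match, Match

One predicate separates the groups cleanly: length ≥ 5.
"barley": length 6, fits → Match.
"beach": length 5, fits → Match.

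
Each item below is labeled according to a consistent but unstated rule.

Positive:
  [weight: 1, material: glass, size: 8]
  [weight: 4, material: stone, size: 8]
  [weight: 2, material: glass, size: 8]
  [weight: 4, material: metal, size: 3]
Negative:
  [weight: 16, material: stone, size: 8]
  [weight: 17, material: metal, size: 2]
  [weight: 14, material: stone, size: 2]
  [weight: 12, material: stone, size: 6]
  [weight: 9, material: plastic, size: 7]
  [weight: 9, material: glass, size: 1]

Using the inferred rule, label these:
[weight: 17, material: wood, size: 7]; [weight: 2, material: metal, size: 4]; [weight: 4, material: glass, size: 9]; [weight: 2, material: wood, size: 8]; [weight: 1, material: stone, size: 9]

The rule appears to be: weight ≤ 4.

Negative, Positive, Positive, Positive, Positive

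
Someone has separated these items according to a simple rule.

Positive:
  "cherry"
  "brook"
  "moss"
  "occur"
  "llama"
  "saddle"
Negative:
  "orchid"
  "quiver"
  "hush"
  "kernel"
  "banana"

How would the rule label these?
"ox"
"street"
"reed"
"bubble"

The rule appears to be: has a double letter.

Negative, Positive, Positive, Positive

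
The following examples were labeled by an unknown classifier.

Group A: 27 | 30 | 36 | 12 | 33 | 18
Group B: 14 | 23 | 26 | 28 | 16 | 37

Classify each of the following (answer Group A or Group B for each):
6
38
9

Group A, Group B, Group A

The pattern is that an item is 'Group A' exactly when: multiple of 3.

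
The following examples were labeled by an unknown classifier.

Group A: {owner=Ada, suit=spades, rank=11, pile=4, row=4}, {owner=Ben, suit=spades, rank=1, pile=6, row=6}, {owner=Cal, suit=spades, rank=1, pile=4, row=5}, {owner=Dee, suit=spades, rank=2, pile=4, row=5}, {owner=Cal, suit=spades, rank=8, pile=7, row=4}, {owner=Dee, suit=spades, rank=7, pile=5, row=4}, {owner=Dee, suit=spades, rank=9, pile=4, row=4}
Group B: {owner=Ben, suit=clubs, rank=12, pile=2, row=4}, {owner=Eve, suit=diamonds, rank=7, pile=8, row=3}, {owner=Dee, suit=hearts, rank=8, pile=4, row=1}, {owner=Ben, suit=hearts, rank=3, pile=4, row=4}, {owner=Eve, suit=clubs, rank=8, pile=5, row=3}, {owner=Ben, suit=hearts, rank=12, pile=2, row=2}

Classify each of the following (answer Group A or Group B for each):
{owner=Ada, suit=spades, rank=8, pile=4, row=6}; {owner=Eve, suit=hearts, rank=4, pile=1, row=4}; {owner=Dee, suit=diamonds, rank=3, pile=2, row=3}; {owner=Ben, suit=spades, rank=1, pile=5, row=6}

Group A, Group B, Group B, Group A

Checking candidate rules against both groups, what survives is: suit is spades.
{owner=Ada, suit=spades, rank=8, pile=4, row=6} — suit is spades, hence Group A.
{owner=Eve, suit=hearts, rank=4, pile=1, row=4} — suit is hearts, hence Group B.
{owner=Dee, suit=diamonds, rank=3, pile=2, row=3} — suit is diamonds, hence Group B.
{owner=Ben, suit=spades, rank=1, pile=5, row=6} — suit is spades, hence Group A.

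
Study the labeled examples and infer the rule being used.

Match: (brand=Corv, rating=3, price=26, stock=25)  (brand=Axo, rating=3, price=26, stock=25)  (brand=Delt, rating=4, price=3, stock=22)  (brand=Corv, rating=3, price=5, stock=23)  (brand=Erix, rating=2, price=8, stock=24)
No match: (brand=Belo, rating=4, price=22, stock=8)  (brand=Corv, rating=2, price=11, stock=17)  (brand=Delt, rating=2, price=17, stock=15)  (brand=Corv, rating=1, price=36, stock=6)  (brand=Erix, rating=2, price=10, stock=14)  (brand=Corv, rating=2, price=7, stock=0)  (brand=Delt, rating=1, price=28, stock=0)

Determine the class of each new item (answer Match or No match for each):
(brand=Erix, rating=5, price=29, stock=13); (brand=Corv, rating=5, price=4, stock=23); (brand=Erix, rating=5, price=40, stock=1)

No match, Match, No match

The simplest hypothesis consistent with all the labels is: stock ≥ 22.
(brand=Erix, rating=5, price=29, stock=13): stock = 13, lacks this property → No match.
(brand=Corv, rating=5, price=4, stock=23): stock = 23, fits → Match.
(brand=Erix, rating=5, price=40, stock=1): stock = 1, lacks this property → No match.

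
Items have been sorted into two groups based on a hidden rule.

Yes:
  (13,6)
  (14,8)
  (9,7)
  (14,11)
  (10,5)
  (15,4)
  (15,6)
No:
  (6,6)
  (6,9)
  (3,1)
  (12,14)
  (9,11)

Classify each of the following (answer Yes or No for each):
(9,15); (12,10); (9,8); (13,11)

The distinguishing property — first > second AND sum ≥ 12 — holds for all the 'Yes' cases and none of the 'No' cases.
(9,15): 9 < 15, 9+15 = 24 — doesn't qualify, so No. (12,10): 12 > 10, 12+10 = 22 — checks out, so Yes. (9,8): 9 > 8, 9+8 = 17 — checks out, so Yes. (13,11): 13 > 11, 13+11 = 24 — checks out, so Yes.

No, Yes, Yes, Yes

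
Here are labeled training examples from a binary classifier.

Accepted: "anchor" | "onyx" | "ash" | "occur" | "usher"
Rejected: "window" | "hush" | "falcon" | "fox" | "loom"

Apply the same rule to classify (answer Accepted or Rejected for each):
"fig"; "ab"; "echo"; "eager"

Rejected, Accepted, Accepted, Accepted

The classifier is using: starts with a vowel.
"fig" — starts with 'f', hence Rejected.
"ab" — starts with 'a', hence Accepted.
"echo" — starts with 'e', hence Accepted.
"eager" — starts with 'e', hence Accepted.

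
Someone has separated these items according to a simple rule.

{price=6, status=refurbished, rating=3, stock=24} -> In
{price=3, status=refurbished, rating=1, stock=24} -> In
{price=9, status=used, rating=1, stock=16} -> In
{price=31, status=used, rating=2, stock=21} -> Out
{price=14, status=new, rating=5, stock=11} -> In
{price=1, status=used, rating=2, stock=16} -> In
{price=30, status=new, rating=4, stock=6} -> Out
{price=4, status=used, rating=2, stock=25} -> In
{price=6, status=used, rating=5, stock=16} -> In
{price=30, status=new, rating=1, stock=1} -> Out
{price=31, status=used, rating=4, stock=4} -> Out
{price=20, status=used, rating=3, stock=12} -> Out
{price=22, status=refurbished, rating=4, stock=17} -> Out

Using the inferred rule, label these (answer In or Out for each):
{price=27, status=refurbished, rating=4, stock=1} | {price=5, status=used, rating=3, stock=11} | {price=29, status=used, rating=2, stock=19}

All 'In' examples share one property — price ≤ 14 — and every 'Out' example lacks it.
{price=27, status=refurbished, rating=4, stock=1}: Out (price = 27).
{price=5, status=used, rating=3, stock=11}: In (price = 5).
{price=29, status=used, rating=2, stock=19}: Out (price = 29).

Out, In, Out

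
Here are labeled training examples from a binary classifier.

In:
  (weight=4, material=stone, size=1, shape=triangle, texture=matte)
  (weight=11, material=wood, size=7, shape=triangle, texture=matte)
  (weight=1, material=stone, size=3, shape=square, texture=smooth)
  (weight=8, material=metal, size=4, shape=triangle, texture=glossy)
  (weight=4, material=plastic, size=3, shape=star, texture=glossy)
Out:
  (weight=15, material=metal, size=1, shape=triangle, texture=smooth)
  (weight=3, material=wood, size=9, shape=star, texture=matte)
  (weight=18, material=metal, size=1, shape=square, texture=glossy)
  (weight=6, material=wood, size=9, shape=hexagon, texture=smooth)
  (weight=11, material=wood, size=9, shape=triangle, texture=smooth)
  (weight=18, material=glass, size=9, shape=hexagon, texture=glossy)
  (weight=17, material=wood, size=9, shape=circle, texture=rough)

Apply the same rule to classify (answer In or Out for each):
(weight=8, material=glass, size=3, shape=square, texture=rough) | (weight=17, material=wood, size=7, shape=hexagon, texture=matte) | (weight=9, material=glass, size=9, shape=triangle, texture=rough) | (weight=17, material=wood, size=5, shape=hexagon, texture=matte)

In, Out, Out, Out

The distinguishing property — weight ≤ 11 AND size ≤ 7 — holds for all the 'In' cases and none of the 'Out' cases.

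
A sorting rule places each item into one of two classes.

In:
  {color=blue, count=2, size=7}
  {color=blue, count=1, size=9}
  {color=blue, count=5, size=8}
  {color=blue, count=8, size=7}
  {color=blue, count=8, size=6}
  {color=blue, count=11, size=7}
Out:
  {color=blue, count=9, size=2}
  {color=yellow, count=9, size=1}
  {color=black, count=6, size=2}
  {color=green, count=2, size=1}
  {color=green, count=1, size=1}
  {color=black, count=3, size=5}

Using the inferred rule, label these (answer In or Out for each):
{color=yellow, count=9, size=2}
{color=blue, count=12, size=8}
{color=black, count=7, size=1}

Out, In, Out

The common property of the 'In' items is: size ≥ 6. No 'Out' item has it.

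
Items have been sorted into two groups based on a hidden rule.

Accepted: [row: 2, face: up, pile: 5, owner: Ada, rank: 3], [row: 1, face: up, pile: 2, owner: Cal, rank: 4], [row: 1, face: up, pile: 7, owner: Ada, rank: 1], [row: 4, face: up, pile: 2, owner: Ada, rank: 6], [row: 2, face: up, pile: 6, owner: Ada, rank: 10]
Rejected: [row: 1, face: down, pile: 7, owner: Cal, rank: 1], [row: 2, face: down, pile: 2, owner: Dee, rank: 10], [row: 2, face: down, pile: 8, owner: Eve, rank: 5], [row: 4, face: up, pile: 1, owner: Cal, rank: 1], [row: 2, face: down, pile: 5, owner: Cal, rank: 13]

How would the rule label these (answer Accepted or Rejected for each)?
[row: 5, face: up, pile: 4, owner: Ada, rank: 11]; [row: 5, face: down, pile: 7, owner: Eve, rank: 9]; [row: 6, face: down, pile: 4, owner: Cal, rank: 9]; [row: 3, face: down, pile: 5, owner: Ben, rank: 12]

The rule appears to be: face is up AND pile ≥ 2.
[row: 5, face: up, pile: 4, owner: Ada, rank: 11]: face is up, pile = 4, fits → Accepted. [row: 5, face: down, pile: 7, owner: Eve, rank: 9]: face is down, pile = 7, does not fit → Rejected. [row: 6, face: down, pile: 4, owner: Cal, rank: 9]: face is down, pile = 4, does not fit → Rejected. [row: 3, face: down, pile: 5, owner: Ben, rank: 12]: face is down, pile = 5, does not fit → Rejected.

Accepted, Rejected, Rejected, Rejected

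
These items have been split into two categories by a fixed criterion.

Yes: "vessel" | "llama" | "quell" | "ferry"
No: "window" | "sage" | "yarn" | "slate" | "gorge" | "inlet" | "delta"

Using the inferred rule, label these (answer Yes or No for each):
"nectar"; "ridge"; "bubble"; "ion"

The common property of the 'Yes' items is: has a double letter. No 'No' item has it.
"nectar" — no doubled letter, hence No. "ridge" — no doubled letter, hence No. "bubble" — 'bb' doubled, hence Yes. "ion" — no doubled letter, hence No.

No, No, Yes, No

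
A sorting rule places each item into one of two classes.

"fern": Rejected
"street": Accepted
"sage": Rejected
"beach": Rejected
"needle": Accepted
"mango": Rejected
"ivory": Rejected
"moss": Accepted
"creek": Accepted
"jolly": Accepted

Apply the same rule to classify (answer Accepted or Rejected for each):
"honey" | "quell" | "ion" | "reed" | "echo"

Rejected, Accepted, Rejected, Accepted, Rejected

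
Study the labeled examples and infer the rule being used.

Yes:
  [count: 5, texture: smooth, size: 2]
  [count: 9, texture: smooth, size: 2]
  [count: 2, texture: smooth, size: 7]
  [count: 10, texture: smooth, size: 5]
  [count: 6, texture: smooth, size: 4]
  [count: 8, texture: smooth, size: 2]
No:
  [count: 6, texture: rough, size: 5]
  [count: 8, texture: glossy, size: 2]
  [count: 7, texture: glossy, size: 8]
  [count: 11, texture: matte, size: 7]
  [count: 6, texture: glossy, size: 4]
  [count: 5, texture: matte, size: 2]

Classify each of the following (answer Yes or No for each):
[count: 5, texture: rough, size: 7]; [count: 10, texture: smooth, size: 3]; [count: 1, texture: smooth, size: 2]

The simplest hypothesis consistent with all the labels is: texture is smooth.
[count: 5, texture: rough, size: 7]: No (texture is rough). [count: 10, texture: smooth, size: 3]: Yes (texture is smooth). [count: 1, texture: smooth, size: 2]: Yes (texture is smooth).

No, Yes, Yes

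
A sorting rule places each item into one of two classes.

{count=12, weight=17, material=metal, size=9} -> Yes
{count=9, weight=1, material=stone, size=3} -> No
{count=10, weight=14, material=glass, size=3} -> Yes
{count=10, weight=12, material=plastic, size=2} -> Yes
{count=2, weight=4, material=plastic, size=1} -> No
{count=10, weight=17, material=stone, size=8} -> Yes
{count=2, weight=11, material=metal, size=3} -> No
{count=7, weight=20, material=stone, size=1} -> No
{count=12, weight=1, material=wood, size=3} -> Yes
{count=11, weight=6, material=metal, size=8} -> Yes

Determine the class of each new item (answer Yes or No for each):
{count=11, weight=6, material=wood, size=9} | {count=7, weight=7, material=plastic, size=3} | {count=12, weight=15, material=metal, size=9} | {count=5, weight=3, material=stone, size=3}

The simplest hypothesis consistent with all the labels is: count ≥ 10.
Yes: {count=11, weight=6, material=wood, size=9}, since count = 11. No: {count=7, weight=7, material=plastic, size=3}, since count = 7. Yes: {count=12, weight=15, material=metal, size=9}, since count = 12. No: {count=5, weight=3, material=stone, size=3}, since count = 5.

Yes, No, Yes, No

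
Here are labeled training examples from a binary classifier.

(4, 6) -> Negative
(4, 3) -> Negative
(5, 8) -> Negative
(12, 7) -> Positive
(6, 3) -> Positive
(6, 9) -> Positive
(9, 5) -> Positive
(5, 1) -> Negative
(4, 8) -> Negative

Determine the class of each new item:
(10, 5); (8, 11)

Positive, Positive

The rule appears to be: first ≥ 6.
(10, 5) — first 10, hence Positive. (8, 11) — first 8, hence Positive.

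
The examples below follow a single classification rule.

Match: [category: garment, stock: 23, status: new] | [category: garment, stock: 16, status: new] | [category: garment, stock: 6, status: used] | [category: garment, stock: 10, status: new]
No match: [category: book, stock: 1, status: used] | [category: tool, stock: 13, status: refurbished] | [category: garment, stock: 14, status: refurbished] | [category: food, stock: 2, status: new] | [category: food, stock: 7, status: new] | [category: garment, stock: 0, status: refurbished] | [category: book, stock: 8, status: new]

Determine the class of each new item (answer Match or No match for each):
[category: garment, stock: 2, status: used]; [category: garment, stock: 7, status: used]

Match, Match

All 'Match' examples share one property — category is garment AND status is not refurbished — and every 'No match' example lacks it.
[category: garment, stock: 2, status: used] → category is garment, status is used → Match.
[category: garment, stock: 7, status: used] → category is garment, status is used → Match.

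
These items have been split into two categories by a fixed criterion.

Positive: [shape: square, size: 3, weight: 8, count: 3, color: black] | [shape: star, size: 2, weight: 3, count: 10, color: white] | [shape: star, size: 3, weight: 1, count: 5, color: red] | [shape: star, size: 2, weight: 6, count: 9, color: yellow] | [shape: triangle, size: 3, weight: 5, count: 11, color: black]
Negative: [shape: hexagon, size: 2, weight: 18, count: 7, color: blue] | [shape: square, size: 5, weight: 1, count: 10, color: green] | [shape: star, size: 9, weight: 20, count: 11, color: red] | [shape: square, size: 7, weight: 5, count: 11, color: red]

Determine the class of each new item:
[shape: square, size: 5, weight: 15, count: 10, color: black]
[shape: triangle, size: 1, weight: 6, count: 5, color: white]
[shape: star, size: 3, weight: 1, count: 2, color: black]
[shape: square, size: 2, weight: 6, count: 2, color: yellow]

The common property of the 'Positive' items is: weight ≤ 8 AND size ≤ 3. No 'Negative' item has it.
Negative: [shape: square, size: 5, weight: 15, count: 10, color: black], since weight = 15, size = 5. Positive: [shape: triangle, size: 1, weight: 6, count: 5, color: white], since weight = 6, size = 1. Positive: [shape: star, size: 3, weight: 1, count: 2, color: black], since weight = 1, size = 3. Positive: [shape: square, size: 2, weight: 6, count: 2, color: yellow], since weight = 6, size = 2.

Negative, Positive, Positive, Positive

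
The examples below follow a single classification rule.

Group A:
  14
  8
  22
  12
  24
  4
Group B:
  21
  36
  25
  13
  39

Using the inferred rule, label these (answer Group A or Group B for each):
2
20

Group A, Group A

The simplest hypothesis consistent with all the labels is: even AND at most 24.
Group A: 2, since 2 is even, 2 ≤ 24. Group A: 20, since 20 is even, 20 ≤ 24.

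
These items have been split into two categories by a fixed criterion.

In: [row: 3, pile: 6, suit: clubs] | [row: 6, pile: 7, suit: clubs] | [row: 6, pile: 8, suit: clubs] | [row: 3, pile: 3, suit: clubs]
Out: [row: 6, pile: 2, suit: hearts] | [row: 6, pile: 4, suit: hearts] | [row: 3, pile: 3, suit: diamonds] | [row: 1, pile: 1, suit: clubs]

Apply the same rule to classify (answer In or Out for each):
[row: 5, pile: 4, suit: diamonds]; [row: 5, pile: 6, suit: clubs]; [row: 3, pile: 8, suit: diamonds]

Out, In, Out

All 'In' examples share one property — suit is clubs AND row ≥ 3 — and every 'Out' example lacks it.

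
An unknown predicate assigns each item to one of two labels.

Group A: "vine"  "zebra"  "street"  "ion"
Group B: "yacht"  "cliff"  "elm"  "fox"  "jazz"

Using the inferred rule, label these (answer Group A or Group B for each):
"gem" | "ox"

Group B, Group B

The pattern is that an item is 'Group A' exactly when: has ≥ 2 vowels.
Group B: "gem", since 1 vowel.
Group B: "ox", since 1 vowel.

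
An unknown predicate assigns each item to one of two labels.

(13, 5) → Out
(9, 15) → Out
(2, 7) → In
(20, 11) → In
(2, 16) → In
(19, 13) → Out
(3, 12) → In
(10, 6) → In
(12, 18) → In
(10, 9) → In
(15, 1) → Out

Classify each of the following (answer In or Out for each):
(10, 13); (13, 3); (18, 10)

In, Out, In

The common property of the 'In' items is: product is even. No 'Out' item has it.
(10, 13) — 10·13 = 130, hence In. (13, 3) — 13·3 = 39, hence Out. (18, 10) — 18·10 = 180, hence In.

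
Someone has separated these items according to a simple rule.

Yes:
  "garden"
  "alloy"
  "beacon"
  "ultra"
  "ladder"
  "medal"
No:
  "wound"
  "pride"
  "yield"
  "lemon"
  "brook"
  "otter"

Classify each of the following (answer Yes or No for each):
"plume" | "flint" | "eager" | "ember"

No, No, Yes, No

Every 'Yes' example satisfies: contains 'a'. None of the 'No' examples do.
"plume": No (no 'a').
"flint": No (no 'a').
"eager": Yes (has 'a').
"ember": No (no 'a').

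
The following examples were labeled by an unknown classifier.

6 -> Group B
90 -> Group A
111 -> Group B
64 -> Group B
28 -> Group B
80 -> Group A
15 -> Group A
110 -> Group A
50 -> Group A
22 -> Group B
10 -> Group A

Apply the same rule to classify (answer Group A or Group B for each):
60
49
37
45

'Group A' ⟺ multiple of 5.

Group A, Group B, Group B, Group A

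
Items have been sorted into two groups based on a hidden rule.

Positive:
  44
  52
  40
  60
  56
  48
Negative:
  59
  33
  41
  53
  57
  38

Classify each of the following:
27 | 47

Negative, Negative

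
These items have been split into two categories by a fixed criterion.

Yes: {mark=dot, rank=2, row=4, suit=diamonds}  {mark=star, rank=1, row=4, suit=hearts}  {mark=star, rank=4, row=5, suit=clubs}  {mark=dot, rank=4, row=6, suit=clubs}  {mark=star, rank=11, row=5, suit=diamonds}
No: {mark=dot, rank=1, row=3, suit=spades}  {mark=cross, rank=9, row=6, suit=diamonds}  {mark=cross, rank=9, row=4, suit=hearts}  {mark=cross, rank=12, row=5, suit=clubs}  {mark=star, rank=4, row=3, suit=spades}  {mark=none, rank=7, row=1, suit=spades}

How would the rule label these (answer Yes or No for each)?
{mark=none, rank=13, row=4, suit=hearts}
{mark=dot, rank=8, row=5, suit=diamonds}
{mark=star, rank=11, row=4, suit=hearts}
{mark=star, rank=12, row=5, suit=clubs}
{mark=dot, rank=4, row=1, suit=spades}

Yes, Yes, Yes, Yes, No

One predicate separates the groups cleanly: mark is not cross AND row ≥ 4.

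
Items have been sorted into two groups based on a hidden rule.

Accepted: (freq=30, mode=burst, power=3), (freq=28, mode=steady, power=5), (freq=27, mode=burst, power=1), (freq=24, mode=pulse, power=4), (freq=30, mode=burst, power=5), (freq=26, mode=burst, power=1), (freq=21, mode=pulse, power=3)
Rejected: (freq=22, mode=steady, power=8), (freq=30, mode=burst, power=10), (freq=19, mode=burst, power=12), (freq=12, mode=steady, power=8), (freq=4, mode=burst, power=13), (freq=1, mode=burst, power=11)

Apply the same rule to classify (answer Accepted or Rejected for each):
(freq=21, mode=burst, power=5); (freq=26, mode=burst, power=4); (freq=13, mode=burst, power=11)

The distinguishing property — power ≤ 5 — holds for all the 'Accepted' cases and none of the 'Rejected' cases.
(freq=21, mode=burst, power=5) → power = 5 → Accepted.
(freq=26, mode=burst, power=4) → power = 4 → Accepted.
(freq=13, mode=burst, power=11) → power = 11 → Rejected.

Accepted, Accepted, Rejected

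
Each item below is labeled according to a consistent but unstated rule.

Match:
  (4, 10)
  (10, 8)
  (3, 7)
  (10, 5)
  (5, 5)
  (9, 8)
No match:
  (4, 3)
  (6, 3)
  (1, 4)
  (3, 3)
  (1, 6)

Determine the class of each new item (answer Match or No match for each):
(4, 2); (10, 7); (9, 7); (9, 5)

No match, Match, Match, Match

Rule: sum ≥ 10. This holds for each 'Match' example and fails for each 'No match' one.
No match: (4, 2), since 4+2 = 6.
Match: (10, 7), since 10+7 = 17.
Match: (9, 7), since 9+7 = 16.
Match: (9, 5), since 9+5 = 14.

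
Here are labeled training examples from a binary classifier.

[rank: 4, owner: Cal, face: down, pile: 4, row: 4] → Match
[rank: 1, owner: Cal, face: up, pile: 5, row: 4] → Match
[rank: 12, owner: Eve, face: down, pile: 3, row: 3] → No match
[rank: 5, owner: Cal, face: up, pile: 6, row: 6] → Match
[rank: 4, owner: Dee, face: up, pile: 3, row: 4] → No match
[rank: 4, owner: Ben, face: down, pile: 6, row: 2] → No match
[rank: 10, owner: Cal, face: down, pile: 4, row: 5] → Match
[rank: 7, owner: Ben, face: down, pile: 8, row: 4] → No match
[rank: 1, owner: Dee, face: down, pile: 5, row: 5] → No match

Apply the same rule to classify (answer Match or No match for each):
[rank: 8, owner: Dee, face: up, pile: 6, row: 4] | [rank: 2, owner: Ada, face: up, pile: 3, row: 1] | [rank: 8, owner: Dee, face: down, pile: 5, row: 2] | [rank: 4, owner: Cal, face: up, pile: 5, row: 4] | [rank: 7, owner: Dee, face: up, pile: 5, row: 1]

No match, No match, No match, Match, No match

The pattern is that an item is 'Match' exactly when: owner is Cal.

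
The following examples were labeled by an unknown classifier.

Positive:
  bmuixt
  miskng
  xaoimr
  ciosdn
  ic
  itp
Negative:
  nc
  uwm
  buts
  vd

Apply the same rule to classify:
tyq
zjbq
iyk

Comparing the two groups points to one rule — contains 'i'.
tyq: no 'i' — fails the rule, so Negative. zjbq: no 'i' — fails the rule, so Negative. iyk: has 'i' — satisfies this, so Positive.

Negative, Negative, Positive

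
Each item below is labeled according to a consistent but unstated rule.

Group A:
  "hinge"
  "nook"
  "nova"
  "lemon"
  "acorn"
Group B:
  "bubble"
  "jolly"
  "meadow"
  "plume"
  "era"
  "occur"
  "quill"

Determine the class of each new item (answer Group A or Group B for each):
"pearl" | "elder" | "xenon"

The pattern is that an item is 'Group A' exactly when: contains 'n'.
"pearl": no 'n', fails the rule → Group B.
"elder": no 'n', fails the rule → Group B.
"xenon": has 'n', satisfies this → Group A.

Group B, Group B, Group A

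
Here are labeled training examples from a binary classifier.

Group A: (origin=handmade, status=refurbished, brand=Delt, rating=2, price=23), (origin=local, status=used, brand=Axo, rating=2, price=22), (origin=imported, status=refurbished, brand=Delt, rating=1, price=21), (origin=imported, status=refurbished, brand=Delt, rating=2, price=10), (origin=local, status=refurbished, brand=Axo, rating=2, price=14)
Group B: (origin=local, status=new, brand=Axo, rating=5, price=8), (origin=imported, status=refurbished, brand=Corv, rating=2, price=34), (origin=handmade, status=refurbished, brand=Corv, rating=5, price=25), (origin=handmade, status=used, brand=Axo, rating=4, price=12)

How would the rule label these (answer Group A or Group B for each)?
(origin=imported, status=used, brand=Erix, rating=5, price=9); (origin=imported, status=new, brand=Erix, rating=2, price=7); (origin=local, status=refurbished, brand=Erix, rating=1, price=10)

Every 'Group A' example satisfies: price ≤ 23 AND rating ≤ 2. None of the 'Group B' examples do.
(origin=imported, status=used, brand=Erix, rating=5, price=9) — price = 9, rating = 5, hence Group B.
(origin=imported, status=new, brand=Erix, rating=2, price=7) — price = 7, rating = 2, hence Group A.
(origin=local, status=refurbished, brand=Erix, rating=1, price=10) — price = 10, rating = 1, hence Group A.

Group B, Group A, Group A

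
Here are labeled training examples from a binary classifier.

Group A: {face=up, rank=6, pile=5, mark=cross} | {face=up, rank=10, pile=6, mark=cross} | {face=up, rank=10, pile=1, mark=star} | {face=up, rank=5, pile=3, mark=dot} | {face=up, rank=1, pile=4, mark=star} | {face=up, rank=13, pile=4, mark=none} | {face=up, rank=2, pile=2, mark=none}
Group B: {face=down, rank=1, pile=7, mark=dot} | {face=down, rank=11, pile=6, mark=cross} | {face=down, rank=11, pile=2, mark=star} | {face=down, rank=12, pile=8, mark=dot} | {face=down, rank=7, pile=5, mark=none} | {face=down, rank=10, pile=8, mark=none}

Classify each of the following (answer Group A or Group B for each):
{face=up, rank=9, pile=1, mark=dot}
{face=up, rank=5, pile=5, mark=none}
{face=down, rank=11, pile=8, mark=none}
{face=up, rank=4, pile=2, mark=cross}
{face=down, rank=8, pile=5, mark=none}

Group A, Group A, Group B, Group A, Group B

Comparing the two groups points to one rule — face is up.
{face=up, rank=9, pile=1, mark=dot}: face is up — meets the rule, so Group A.
{face=up, rank=5, pile=5, mark=none}: face is up — meets the rule, so Group A.
{face=down, rank=11, pile=8, mark=none}: face is down — lacks this property, so Group B.
{face=up, rank=4, pile=2, mark=cross}: face is up — meets the rule, so Group A.
{face=down, rank=8, pile=5, mark=none}: face is down — lacks this property, so Group B.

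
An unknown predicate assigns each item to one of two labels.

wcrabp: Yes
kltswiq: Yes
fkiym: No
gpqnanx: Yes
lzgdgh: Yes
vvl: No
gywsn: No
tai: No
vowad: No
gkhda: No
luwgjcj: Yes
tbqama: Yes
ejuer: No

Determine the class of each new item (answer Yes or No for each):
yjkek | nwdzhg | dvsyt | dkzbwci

No, Yes, No, Yes

Rule: length ≥ 6. This holds for each 'Yes' example and fails for each 'No' one.
No: yjkek, since length 5. Yes: nwdzhg, since length 6. No: dvsyt, since length 5. Yes: dkzbwci, since length 7.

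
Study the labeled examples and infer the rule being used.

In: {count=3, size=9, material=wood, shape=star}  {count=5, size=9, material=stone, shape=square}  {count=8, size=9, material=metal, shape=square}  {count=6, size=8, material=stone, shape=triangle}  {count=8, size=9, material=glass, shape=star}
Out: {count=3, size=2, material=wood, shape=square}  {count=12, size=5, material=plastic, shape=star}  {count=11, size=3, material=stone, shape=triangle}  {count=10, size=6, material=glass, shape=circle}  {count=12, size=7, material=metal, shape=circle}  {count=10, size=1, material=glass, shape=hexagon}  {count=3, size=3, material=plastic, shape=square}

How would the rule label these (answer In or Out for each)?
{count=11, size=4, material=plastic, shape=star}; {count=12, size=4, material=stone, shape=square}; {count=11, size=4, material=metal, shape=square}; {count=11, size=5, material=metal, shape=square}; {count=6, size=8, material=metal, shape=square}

Out, Out, Out, Out, In

The distinguishing property — size ≥ 8 — holds for all the 'In' cases and none of the 'Out' cases.
{count=11, size=4, material=plastic, shape=star}: size = 4 — doesn't match, so Out. {count=12, size=4, material=stone, shape=square}: size = 4 — doesn't match, so Out. {count=11, size=4, material=metal, shape=square}: size = 4 — doesn't match, so Out. {count=11, size=5, material=metal, shape=square}: size = 5 — doesn't match, so Out. {count=6, size=8, material=metal, shape=square}: size = 8 — checks out, so In.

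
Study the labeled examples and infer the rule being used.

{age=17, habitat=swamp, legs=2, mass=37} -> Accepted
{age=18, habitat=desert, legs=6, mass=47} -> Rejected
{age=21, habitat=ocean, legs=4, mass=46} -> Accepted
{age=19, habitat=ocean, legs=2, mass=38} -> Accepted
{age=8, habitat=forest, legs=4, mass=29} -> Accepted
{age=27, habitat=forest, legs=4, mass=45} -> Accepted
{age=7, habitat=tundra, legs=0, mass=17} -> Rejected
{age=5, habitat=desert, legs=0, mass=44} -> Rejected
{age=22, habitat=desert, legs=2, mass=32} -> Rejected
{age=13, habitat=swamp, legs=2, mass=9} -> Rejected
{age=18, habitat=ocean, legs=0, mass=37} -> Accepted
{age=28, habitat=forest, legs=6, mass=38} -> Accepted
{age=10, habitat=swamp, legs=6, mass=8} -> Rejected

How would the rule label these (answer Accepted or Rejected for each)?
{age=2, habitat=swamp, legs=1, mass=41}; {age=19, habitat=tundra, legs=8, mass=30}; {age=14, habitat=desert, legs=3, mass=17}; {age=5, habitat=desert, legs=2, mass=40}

Accepted, Accepted, Rejected, Rejected

The classifier is using: habitat is not desert AND mass ≥ 29.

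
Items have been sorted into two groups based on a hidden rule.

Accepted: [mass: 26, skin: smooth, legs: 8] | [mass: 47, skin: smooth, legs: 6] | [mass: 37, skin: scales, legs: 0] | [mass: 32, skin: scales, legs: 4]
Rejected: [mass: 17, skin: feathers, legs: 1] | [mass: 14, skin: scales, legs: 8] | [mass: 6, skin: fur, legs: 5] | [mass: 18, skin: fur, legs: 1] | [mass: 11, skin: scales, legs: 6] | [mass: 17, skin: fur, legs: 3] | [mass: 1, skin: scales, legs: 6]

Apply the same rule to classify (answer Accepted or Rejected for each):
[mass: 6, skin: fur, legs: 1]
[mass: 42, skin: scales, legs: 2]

Rejected, Accepted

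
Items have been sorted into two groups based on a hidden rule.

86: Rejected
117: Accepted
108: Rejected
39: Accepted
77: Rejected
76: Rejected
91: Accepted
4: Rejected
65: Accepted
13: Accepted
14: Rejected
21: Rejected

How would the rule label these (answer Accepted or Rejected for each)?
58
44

Rejected, Rejected

A rule that fits every label: multiple of 13 — true of each 'Accepted' example, false of each 'Rejected' one.
58 → 58 = 13·4 + 6 → Rejected.
44 → 44 = 13·3 + 5 → Rejected.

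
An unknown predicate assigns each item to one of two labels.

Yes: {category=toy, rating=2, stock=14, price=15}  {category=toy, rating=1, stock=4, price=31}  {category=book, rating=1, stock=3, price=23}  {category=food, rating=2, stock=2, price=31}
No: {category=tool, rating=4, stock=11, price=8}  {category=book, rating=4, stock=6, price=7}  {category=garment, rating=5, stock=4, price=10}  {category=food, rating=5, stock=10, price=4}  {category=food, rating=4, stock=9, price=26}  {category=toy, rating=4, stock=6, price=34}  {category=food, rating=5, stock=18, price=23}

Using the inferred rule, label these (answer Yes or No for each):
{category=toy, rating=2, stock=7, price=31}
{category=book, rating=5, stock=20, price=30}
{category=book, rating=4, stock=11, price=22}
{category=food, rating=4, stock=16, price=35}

Yes, No, No, No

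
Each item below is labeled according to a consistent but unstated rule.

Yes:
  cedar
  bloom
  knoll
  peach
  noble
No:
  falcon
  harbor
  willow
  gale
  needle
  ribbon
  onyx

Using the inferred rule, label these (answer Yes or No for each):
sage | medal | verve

No, Yes, Yes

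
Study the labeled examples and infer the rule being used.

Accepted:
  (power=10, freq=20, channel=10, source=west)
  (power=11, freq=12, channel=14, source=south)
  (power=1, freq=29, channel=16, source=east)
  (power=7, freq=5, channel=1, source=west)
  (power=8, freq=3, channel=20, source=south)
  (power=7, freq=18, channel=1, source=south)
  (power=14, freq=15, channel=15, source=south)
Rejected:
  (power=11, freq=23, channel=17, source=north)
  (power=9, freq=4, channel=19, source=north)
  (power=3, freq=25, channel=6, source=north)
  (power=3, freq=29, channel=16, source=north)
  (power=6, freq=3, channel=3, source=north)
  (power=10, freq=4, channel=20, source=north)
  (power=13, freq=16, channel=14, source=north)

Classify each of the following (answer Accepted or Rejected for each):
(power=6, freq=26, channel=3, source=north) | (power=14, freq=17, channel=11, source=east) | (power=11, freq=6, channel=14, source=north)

The distinguishing property — source is not north — holds for all the 'Accepted' cases and none of the 'Rejected' cases.

Rejected, Accepted, Rejected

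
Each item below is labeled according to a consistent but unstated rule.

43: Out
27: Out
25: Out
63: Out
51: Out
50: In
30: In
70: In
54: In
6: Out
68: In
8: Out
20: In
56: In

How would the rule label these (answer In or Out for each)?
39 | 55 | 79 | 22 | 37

The pattern is that an item is 'In' exactly when: even AND at least 20.
39: 39 is odd, 39 ≥ 20 — doesn't match, so Out. 55: 55 is odd, 55 ≥ 20 — doesn't match, so Out. 79: 79 is odd, 79 ≥ 20 — doesn't match, so Out. 22: 22 is even, 22 ≥ 20 — qualifies, so In. 37: 37 is odd, 37 ≥ 20 — doesn't match, so Out.

Out, Out, Out, In, Out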